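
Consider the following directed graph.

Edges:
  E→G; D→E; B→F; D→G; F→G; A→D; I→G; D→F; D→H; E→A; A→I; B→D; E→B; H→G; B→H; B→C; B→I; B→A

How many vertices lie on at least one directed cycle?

4

A vertex is on a directed cycle iff it belongs to a strongly connected component of size ≥ 2 (or has a self-loop).
The vertices on cycles are {A, B, D, E} — 4 in total.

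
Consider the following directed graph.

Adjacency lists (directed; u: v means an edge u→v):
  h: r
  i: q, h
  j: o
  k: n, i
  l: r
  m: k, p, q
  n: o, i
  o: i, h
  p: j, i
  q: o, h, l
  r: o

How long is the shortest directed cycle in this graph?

For each vertex v, BFS finds the shortest path from v back to v.
The shortest such closed walk is q → o → i → q, length 3.

3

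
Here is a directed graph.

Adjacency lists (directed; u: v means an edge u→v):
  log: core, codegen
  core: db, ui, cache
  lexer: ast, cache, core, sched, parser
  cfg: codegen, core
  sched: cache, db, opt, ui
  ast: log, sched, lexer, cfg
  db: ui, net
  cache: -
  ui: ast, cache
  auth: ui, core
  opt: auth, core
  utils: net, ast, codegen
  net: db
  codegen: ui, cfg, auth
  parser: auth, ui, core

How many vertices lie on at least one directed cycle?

13

A vertex is on a directed cycle iff it belongs to a strongly connected component of size ≥ 2 (or has a self-loop).
The vertices on cycles are {db, ui, ast, cfg, log, net, opt, auth, core, lexer, sched, parser, codegen} — 13 in total.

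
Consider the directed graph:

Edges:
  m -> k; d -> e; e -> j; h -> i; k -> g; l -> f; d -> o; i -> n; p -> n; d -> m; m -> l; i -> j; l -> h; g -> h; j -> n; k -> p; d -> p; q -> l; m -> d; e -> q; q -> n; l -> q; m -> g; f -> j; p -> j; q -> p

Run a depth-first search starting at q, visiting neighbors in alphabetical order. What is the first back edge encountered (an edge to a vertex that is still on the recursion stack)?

l->q

DFS from q (visiting neighbors in alphabetical order); mark gray on enter, black on exit:
q gray
  l gray
    f gray
      j gray
        n gray
        n black
      j black
    f black
    h gray
      i gray
        i→j: j black — skip
        i→n: n black — skip
      i black
    h black
    l→q: q is gray → back edge
First back edge: l → q.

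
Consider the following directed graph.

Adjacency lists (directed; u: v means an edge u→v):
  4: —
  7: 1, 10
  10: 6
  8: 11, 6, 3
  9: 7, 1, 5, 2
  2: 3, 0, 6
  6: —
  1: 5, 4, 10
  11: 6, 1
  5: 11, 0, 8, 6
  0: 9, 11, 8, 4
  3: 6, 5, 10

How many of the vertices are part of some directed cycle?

9

A vertex is on a directed cycle iff it belongs to a strongly connected component of size ≥ 2 (or has a self-loop).
The vertices on cycles are {0, 1, 2, 3, 5, 7, 8, 9, 11} — 9 in total.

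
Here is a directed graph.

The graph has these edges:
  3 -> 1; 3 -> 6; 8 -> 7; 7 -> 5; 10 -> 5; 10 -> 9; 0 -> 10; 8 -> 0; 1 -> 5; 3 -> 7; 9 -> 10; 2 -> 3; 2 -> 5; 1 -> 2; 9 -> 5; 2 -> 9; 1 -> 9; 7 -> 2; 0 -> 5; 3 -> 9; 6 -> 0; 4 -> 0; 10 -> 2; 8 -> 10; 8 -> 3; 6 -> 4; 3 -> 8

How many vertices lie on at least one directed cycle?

10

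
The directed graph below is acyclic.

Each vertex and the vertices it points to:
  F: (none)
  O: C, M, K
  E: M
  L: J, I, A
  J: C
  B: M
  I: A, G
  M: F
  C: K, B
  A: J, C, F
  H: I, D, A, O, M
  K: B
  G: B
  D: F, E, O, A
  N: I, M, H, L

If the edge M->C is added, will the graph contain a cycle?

Yes

Adding M→C creates a cycle iff C can already reach M.
Path from C: C → B → M.
So C → … → M → C is a cycle.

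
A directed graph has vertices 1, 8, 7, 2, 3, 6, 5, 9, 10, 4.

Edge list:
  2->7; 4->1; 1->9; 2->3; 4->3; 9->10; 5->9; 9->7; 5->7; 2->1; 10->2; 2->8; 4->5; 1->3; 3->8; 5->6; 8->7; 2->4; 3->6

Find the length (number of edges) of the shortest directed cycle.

4

For each vertex v, BFS finds the shortest path from v back to v.
The shortest such closed walk is 2 → 1 → 9 → 10 → 2, length 4.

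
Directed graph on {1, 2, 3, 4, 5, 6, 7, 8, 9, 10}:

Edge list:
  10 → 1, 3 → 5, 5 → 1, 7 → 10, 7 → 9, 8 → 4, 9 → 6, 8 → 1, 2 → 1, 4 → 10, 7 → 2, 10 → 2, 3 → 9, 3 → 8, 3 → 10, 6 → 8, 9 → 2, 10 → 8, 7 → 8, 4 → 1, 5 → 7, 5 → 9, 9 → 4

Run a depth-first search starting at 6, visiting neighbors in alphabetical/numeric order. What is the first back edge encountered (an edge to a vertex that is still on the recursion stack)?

DFS from 6 (visiting neighbors in alphabetical/numeric order); mark gray on enter, black on exit:
6 gray
  8 gray
    1 gray
    1 black
    4 gray
      4→1: 1 black — skip
      10 gray
        10→1: 1 black — skip
        2 gray
          2→1: 1 black — skip
        2 black
        10→8: 8 is gray → back edge
First back edge: 10 → 8.

10->8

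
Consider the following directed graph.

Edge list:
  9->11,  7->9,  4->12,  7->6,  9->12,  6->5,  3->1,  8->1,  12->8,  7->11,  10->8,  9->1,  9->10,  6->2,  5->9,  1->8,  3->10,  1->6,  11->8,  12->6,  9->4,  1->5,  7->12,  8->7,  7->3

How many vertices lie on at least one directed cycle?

11

A vertex is on a directed cycle iff it belongs to a strongly connected component of size ≥ 2 (or has a self-loop).
The vertices on cycles are {1, 3, 4, 5, 6, 7, 8, 9, 10, 11, 12} — 11 in total.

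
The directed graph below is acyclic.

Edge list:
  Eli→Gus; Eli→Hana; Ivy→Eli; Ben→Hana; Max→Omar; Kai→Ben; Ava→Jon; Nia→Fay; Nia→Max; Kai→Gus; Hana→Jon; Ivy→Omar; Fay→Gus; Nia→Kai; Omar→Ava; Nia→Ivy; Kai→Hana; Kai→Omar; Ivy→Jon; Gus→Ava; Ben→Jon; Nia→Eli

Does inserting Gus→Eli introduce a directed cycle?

Yes

Adding Gus→Eli creates a cycle iff Eli can already reach Gus.
Path from Eli: Eli → Gus.
So Eli → … → Gus → Eli is a cycle.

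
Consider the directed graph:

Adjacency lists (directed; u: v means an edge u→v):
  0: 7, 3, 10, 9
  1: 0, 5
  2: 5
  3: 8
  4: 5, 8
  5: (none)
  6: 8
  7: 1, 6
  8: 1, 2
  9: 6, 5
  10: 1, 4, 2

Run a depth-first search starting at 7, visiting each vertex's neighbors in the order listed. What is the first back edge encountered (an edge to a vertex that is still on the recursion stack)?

DFS from 7 (visiting each vertex's neighbors in the order listed); mark gray on enter, black on exit:
7 gray
  1 gray
    0 gray
      0→7: 7 is gray → back edge
First back edge: 0 → 7.

0->7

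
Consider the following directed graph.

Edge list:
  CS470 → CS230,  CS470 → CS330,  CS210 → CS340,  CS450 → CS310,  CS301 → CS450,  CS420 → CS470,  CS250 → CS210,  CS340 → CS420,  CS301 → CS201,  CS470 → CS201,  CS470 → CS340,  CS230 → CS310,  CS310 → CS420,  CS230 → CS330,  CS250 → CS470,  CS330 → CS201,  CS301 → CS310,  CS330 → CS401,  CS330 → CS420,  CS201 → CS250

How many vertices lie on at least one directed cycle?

A vertex is on a directed cycle iff it belongs to a strongly connected component of size ≥ 2 (or has a self-loop).
The vertices on cycles are {CS201, CS210, CS230, CS250, CS310, CS330, CS340, CS420, CS470} — 9 in total.

9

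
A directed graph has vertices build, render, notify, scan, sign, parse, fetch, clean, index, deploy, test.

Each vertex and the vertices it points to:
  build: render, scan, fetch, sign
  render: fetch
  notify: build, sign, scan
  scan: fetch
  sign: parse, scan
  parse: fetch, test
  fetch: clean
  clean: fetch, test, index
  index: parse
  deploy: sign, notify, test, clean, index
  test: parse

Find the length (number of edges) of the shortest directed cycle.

2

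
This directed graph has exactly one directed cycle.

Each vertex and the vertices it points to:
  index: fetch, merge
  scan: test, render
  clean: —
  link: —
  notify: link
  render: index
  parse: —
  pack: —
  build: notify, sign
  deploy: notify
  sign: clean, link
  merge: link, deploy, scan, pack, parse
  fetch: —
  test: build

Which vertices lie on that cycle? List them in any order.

DFS with gray/black marking from render:
render gray
  index gray
    fetch gray
    fetch black
    merge gray
      link gray
      link black
      deploy gray
        notify gray
          notify→link: link black — skip
        notify black
      deploy black
      scan gray
        test gray
          build gray
            build→notify: notify black — skip
            sign gray
              clean gray
              clean black
              sign→link: link black — skip
            sign black
          build black
        test black
        scan→render: render is gray → back edge
Back edge closes the cycle render → index → merge → scan → render; its vertices are {scan, index, merge, render}.

scan, index, merge, render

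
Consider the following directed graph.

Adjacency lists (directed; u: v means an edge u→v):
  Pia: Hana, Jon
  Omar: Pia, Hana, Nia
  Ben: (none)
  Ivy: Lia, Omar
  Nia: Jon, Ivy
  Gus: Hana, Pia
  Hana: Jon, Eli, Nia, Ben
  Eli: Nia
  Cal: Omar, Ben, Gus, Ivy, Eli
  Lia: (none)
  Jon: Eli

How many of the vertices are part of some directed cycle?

7

A vertex is on a directed cycle iff it belongs to a strongly connected component of size ≥ 2 (or has a self-loop).
The vertices on cycles are {Eli, Ivy, Jon, Nia, Pia, Hana, Omar} — 7 in total.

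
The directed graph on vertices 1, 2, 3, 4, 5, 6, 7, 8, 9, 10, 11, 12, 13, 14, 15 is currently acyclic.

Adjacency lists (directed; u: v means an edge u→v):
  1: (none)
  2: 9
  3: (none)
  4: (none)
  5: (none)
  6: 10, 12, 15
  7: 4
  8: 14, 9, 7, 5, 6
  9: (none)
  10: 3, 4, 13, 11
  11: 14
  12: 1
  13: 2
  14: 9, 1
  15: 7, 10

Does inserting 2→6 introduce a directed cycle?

Adding 2→6 creates a cycle iff 6 can already reach 2.
Path from 6: 6 → 10 → 13 → 2.
So 6 → … → 2 → 6 is a cycle.

Yes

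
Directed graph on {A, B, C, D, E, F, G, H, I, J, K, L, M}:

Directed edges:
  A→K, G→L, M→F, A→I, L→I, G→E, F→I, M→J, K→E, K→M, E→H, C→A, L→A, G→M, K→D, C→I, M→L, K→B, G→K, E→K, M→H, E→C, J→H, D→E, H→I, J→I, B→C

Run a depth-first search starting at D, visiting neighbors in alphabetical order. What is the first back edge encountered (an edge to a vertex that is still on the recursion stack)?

DFS from D (visiting neighbors in alphabetical order); mark gray on enter, black on exit:
D gray
  E gray
    C gray
      A gray
        I gray
        I black
        K gray
          B gray
            B→C: C is gray → back edge
First back edge: B → C.

B->C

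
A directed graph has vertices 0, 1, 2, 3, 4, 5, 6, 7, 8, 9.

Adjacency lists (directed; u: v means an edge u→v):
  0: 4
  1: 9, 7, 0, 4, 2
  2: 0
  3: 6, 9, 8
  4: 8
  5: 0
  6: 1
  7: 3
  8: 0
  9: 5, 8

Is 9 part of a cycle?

9 lies on a cycle iff there is a path from 9 back to itself.
Exploring from 9, it never reaches itself; equivalently, its strongly connected component is a singleton.

No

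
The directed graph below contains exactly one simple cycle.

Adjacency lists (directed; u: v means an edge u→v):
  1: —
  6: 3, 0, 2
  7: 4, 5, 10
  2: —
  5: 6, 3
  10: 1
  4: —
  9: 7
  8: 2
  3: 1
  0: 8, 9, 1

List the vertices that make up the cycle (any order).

DFS with gray/black marking from 7:
7 gray
  4 gray
  4 black
  5 gray
    6 gray
      3 gray
        1 gray
        1 black
      3 black
      0 gray
        8 gray
          2 gray
          2 black
        8 black
        9 gray
          9→7: 7 is gray → back edge
Back edge closes the cycle 7 → 5 → 6 → 0 → 9 → 7; its vertices are {0, 5, 6, 7, 9}.

0, 5, 6, 7, 9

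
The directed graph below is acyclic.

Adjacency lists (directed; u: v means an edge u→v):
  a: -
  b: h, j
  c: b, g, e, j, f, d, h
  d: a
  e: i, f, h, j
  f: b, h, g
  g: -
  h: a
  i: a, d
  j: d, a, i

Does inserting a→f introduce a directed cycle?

Yes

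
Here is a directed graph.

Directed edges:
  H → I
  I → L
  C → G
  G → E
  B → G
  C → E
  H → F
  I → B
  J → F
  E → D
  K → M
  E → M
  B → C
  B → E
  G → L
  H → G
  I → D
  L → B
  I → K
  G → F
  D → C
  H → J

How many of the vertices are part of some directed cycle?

A vertex is on a directed cycle iff it belongs to a strongly connected component of size ≥ 2 (or has a self-loop).
The vertices on cycles are {B, C, D, E, G, L} — 6 in total.

6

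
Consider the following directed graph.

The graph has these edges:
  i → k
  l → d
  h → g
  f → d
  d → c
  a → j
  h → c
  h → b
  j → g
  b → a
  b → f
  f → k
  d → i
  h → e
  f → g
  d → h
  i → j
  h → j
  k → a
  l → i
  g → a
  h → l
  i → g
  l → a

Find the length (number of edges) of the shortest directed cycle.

For each vertex v, BFS finds the shortest path from v back to v.
The shortest such closed walk is h → l → d → h, length 3.

3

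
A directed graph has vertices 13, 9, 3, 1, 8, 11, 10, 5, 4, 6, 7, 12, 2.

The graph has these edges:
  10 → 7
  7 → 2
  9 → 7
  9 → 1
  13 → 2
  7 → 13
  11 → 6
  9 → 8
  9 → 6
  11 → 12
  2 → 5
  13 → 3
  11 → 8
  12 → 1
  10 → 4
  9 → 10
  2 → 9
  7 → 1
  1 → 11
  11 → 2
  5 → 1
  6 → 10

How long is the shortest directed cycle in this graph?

3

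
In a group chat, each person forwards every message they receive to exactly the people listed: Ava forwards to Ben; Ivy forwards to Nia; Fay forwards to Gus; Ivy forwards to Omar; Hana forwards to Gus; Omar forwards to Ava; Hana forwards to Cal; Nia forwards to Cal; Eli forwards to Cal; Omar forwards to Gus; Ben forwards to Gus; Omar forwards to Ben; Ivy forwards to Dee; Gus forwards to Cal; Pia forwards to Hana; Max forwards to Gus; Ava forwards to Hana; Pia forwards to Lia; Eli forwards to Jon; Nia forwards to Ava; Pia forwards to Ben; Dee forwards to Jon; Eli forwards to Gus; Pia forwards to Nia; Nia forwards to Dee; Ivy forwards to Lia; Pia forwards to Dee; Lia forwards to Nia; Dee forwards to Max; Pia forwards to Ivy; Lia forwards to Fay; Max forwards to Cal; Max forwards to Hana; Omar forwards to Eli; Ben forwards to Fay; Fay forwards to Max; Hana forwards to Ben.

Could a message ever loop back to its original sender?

Yes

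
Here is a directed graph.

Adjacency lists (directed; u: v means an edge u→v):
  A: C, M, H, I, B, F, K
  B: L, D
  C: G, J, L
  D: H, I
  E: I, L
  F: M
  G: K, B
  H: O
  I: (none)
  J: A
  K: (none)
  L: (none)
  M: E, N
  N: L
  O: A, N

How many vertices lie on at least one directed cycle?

8

A vertex is on a directed cycle iff it belongs to a strongly connected component of size ≥ 2 (or has a self-loop).
The vertices on cycles are {A, B, C, D, G, H, J, O} — 8 in total.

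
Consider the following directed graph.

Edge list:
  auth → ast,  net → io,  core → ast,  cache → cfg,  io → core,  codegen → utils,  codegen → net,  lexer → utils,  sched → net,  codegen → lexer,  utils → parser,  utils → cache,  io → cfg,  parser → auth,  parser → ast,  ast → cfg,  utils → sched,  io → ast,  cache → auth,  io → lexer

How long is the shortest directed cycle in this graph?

For each vertex v, BFS finds the shortest path from v back to v.
The shortest such closed walk is utils → sched → net → io → lexer → utils, length 5.

5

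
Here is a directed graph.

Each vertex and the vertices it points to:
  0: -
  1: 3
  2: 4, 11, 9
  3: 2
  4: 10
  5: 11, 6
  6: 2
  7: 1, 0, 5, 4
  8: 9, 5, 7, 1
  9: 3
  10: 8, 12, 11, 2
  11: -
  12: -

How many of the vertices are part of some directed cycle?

10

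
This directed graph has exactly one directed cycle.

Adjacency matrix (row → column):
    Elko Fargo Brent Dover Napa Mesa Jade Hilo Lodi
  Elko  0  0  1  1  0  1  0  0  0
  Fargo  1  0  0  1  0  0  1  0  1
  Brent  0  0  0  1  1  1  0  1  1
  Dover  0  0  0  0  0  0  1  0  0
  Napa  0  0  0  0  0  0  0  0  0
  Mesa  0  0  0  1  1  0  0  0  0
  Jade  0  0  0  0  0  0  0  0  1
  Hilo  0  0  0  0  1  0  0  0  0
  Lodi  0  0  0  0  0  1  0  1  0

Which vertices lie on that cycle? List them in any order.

DFS with gray/black marking from Dover:
Dover gray
  Jade gray
    Lodi gray
      Hilo gray
        Napa gray
        Napa black
      Hilo black
      Mesa gray
        Mesa→Napa: Napa black — skip
        Mesa→Dover: Dover is gray → back edge
Back edge closes the cycle Dover → Jade → Lodi → Mesa → Dover; its vertices are {Jade, Lodi, Mesa, Dover}.

Jade, Lodi, Mesa, Dover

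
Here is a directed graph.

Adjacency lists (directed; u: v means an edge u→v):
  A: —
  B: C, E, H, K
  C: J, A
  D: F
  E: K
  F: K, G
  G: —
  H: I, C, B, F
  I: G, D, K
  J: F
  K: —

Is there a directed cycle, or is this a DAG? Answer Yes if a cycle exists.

DFS with white/gray/black marking, starting from A:
A gray
A black
B gray
  C gray
    J gray
      F gray
        K gray
        K black
        G gray
        G black
      F black
    J black
    C→A: A black — skip
  C black
  E gray
    E→K: K black — skip
  E black
  H gray
    I gray
      I→G: G black — skip
      D gray
        D→F: F black — skip
      D black
      I→K: K black — skip
    I black
    H→C: C black — skip
    H→B: B is gray → back edge
Back edge found, so a cycle exists: B → H → B.

Yes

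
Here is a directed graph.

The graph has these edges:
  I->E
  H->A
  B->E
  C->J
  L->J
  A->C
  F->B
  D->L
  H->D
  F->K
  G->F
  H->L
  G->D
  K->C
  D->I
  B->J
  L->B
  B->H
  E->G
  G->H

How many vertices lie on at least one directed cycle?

8

A vertex is on a directed cycle iff it belongs to a strongly connected component of size ≥ 2 (or has a self-loop).
The vertices on cycles are {B, D, E, F, G, H, I, L} — 8 in total.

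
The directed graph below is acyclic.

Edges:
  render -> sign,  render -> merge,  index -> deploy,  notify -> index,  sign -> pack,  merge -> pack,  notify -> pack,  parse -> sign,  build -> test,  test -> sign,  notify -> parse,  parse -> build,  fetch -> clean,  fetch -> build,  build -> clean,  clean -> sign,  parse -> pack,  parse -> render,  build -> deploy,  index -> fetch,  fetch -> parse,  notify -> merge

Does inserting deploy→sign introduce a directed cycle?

Adding deploy→sign creates a cycle iff sign can already reach deploy.
Explore from sign: no path reaches deploy. The graph stays acyclic.

No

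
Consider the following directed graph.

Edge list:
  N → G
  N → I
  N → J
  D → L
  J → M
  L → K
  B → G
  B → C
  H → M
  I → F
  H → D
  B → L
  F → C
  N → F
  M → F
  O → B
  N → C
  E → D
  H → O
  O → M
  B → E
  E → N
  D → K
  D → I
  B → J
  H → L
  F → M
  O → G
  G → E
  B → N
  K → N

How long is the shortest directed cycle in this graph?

2

For each vertex v, BFS finds the shortest path from v back to v.
The shortest such closed walk is F → M → F, length 2.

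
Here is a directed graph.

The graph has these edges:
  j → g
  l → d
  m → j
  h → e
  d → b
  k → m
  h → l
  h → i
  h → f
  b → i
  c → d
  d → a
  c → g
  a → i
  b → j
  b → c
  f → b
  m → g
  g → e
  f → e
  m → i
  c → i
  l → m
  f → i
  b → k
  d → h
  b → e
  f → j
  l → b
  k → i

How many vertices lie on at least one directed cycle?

6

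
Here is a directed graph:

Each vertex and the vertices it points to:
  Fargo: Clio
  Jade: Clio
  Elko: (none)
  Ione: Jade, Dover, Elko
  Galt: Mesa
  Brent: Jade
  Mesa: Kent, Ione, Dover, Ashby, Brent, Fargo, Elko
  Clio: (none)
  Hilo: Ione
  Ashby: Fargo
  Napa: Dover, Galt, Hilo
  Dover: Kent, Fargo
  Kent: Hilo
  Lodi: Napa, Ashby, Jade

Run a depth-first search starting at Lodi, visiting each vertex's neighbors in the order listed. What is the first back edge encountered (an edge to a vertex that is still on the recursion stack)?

DFS from Lodi (visiting each vertex's neighbors in the order listed); mark gray on enter, black on exit:
Lodi gray
  Napa gray
    Dover gray
      Kent gray
        Hilo gray
          Ione gray
            Jade gray
              Clio gray
              Clio black
            Jade black
            Ione→Dover: Dover is gray → back edge
First back edge: Ione → Dover.

Ione->Dover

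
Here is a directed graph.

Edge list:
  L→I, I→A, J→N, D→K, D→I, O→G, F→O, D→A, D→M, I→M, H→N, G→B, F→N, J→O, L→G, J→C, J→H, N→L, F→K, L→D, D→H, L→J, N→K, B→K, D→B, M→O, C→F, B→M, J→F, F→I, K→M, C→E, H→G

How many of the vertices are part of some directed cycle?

A vertex is on a directed cycle iff it belongs to a strongly connected component of size ≥ 2 (or has a self-loop).
The vertices on cycles are {B, C, D, F, G, H, J, K, L, M, N, O} — 12 in total.

12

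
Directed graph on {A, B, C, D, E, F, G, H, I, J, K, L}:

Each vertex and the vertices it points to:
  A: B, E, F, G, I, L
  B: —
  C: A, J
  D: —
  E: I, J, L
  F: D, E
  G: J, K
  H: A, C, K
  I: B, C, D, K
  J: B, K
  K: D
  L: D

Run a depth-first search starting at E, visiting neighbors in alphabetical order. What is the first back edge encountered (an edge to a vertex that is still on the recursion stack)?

DFS from E (visiting neighbors in alphabetical order); mark gray on enter, black on exit:
E gray
  I gray
    B gray
    B black
    C gray
      A gray
        A→B: B black — skip
        A→E: E is gray → back edge
First back edge: A → E.

A→E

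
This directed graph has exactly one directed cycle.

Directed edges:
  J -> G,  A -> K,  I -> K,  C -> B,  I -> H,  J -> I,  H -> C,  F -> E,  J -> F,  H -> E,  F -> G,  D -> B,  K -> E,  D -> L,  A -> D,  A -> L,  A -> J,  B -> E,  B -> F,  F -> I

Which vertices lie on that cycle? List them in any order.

B, C, F, H, I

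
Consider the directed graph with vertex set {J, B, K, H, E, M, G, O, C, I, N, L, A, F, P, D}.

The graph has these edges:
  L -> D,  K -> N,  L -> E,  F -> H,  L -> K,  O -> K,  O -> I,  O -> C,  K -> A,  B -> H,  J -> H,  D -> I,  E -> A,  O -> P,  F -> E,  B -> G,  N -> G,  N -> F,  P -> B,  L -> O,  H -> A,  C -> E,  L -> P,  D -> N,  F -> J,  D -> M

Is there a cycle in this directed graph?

No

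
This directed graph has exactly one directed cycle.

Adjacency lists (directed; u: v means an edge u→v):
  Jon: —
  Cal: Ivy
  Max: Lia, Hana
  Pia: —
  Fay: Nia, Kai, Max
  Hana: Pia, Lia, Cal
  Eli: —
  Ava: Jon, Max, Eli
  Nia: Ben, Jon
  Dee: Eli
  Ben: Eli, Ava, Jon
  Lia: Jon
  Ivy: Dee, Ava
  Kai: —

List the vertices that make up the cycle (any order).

Ava, Cal, Ivy, Max, Hana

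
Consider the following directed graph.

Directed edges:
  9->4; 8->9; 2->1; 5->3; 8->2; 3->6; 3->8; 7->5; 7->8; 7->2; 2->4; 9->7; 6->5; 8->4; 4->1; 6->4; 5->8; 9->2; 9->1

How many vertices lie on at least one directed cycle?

6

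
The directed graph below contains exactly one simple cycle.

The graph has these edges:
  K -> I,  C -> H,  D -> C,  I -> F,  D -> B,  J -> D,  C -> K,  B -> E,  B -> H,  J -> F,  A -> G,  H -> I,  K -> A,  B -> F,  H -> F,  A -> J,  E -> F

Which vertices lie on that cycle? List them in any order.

A, C, D, J, K

DFS with gray/black marking from D:
D gray
  C gray
    H gray
      I gray
        F gray
        F black
      I black
      H→F: F black — skip
    H black
    K gray
      A gray
        J gray
          J→D: D is gray → back edge
Back edge closes the cycle D → C → K → A → J → D; its vertices are {A, C, D, J, K}.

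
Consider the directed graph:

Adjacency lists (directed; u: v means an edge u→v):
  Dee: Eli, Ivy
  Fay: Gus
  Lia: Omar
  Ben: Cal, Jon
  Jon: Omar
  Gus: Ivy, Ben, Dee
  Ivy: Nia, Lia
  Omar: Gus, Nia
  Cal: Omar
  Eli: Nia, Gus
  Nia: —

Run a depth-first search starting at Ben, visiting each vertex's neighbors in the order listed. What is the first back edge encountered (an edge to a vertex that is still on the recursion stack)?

DFS from Ben (visiting each vertex's neighbors in the order listed); mark gray on enter, black on exit:
Ben gray
  Cal gray
    Omar gray
      Gus gray
        Ivy gray
          Nia gray
          Nia black
          Lia gray
            Lia→Omar: Omar is gray → back edge
First back edge: Lia → Omar.

Lia→Omar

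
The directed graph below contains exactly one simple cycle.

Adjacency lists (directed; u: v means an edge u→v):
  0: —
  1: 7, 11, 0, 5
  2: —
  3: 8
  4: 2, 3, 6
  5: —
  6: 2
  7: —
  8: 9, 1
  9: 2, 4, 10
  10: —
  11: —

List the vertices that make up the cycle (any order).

3, 4, 8, 9

DFS with gray/black marking from 8:
8 gray
  9 gray
    2 gray
    2 black
    4 gray
      4→2: 2 black — skip
      3 gray
        3→8: 8 is gray → back edge
Back edge closes the cycle 8 → 9 → 4 → 3 → 8; its vertices are {3, 4, 8, 9}.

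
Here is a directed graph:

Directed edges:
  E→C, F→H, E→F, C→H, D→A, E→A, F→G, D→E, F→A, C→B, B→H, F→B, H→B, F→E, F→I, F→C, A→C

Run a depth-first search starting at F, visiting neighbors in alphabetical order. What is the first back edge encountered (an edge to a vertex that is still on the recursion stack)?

DFS from F (visiting neighbors in alphabetical order); mark gray on enter, black on exit:
F gray
  A gray
    C gray
      B gray
        H gray
          H→B: B is gray → back edge
First back edge: H → B.

H→B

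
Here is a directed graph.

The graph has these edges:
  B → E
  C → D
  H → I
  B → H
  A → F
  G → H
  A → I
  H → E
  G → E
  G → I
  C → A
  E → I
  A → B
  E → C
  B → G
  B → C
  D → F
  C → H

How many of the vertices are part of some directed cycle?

6

A vertex is on a directed cycle iff it belongs to a strongly connected component of size ≥ 2 (or has a self-loop).
The vertices on cycles are {A, B, C, E, G, H} — 6 in total.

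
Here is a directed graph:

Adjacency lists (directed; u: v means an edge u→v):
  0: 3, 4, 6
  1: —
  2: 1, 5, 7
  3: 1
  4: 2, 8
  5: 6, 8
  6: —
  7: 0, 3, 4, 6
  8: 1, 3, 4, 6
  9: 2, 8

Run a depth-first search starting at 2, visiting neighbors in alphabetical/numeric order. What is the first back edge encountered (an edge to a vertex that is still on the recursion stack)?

DFS from 2 (visiting neighbors in alphabetical/numeric order); mark gray on enter, black on exit:
2 gray
  1 gray
  1 black
  5 gray
    6 gray
    6 black
    8 gray
      8→1: 1 black — skip
      3 gray
        3→1: 1 black — skip
      3 black
      4 gray
        4→2: 2 is gray → back edge
First back edge: 4 → 2.

4→2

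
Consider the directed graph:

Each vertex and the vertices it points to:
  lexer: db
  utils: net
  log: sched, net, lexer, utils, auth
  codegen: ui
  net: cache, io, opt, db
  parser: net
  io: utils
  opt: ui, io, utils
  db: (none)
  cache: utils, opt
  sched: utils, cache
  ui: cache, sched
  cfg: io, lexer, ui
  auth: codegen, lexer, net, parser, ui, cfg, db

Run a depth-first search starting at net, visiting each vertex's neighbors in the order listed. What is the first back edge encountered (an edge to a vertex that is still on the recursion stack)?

utils→net

DFS from net (visiting each vertex's neighbors in the order listed); mark gray on enter, black on exit:
net gray
  cache gray
    utils gray
      utils→net: net is gray → back edge
First back edge: utils → net.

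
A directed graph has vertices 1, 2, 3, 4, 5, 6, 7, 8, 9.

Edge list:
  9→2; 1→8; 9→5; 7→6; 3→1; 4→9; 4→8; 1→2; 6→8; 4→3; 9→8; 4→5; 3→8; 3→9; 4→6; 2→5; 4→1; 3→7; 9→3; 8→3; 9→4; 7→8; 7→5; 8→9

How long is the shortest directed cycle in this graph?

2

For each vertex v, BFS finds the shortest path from v back to v.
The shortest such closed walk is 4 → 9 → 4, length 2.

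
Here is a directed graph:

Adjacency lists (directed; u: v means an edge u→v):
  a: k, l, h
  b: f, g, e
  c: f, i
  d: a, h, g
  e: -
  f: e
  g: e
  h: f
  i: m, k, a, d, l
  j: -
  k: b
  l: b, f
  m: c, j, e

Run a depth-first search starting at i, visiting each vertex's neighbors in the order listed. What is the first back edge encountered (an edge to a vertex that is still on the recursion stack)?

DFS from i (visiting each vertex's neighbors in the order listed); mark gray on enter, black on exit:
i gray
  m gray
    c gray
      f gray
        e gray
        e black
      f black
      c→i: i is gray → back edge
First back edge: c → i.

c->i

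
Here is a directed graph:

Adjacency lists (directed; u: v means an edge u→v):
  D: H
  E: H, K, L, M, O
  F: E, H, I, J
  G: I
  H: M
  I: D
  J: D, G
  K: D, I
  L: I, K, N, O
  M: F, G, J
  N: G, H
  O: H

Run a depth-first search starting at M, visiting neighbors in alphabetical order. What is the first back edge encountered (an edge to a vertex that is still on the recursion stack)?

H->M

DFS from M (visiting neighbors in alphabetical order); mark gray on enter, black on exit:
M gray
  F gray
    E gray
      H gray
        H→M: M is gray → back edge
First back edge: H → M.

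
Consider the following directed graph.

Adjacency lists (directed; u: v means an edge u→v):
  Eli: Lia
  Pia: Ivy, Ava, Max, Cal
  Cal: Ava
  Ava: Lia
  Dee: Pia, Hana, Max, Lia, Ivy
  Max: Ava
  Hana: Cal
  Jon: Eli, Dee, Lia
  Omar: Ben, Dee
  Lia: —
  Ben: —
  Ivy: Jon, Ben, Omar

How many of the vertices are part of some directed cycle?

A vertex is on a directed cycle iff it belongs to a strongly connected component of size ≥ 2 (or has a self-loop).
The vertices on cycles are {Dee, Ivy, Jon, Pia, Omar} — 5 in total.

5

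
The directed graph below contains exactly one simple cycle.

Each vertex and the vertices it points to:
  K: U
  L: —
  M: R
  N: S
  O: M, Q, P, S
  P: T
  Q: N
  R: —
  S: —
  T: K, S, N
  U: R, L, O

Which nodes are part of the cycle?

K, O, P, T, U

DFS with gray/black marking from K:
K gray
  U gray
    R gray
    R black
    L gray
    L black
    O gray
      M gray
        M→R: R black — skip
      M black
      Q gray
        N gray
          S gray
          S black
        N black
      Q black
      P gray
        T gray
          T→K: K is gray → back edge
Back edge closes the cycle K → U → O → P → T → K; its vertices are {K, O, P, T, U}.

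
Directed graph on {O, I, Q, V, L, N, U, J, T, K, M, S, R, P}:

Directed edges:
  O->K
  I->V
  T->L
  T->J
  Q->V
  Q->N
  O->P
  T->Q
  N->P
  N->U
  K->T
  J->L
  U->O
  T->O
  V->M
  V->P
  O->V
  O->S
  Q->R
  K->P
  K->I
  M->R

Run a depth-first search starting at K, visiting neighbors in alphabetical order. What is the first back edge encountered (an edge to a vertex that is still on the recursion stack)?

O->K

DFS from K (visiting neighbors in alphabetical order); mark gray on enter, black on exit:
K gray
  I gray
    V gray
      M gray
        R gray
        R black
      M black
      P gray
      P black
    V black
  I black
  K→P: P black — skip
  T gray
    J gray
      L gray
      L black
    J black
    T→L: L black — skip
    O gray
      O→K: K is gray → back edge
First back edge: O → K.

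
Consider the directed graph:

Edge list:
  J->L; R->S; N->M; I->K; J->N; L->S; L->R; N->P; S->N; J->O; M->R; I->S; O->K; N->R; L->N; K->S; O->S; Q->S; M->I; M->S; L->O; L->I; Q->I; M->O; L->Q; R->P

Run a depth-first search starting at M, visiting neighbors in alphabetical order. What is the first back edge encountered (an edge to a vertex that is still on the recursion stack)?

N→M

DFS from M (visiting neighbors in alphabetical order); mark gray on enter, black on exit:
M gray
  I gray
    K gray
      S gray
        N gray
          N→M: M is gray → back edge
First back edge: N → M.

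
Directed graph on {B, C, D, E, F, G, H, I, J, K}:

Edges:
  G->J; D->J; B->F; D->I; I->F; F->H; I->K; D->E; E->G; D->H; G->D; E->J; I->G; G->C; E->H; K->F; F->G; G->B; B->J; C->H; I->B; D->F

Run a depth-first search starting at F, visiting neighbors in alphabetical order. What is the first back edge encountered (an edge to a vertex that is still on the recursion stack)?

B->F

DFS from F (visiting neighbors in alphabetical order); mark gray on enter, black on exit:
F gray
  G gray
    B gray
      B→F: F is gray → back edge
First back edge: B → F.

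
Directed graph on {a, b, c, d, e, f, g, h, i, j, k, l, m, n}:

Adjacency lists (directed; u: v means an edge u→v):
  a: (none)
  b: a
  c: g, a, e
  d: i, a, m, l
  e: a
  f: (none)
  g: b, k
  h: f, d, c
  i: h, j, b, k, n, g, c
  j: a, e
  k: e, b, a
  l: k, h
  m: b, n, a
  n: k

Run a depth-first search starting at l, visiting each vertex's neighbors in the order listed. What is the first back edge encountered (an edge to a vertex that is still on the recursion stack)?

DFS from l (visiting each vertex's neighbors in the order listed); mark gray on enter, black on exit:
l gray
  k gray
    e gray
      a gray
      a black
    e black
    b gray
      b→a: a black — skip
    b black
    k→a: a black — skip
  k black
  h gray
    f gray
    f black
    d gray
      i gray
        i→h: h is gray → back edge
First back edge: i → h.

i→h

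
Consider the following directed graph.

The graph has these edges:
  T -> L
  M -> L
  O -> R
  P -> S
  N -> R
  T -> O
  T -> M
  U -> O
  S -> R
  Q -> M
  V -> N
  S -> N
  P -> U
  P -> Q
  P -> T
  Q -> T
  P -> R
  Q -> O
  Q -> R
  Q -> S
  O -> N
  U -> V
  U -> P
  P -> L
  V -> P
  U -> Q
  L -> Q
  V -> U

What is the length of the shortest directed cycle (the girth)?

For each vertex v, BFS finds the shortest path from v back to v.
The shortest such closed walk is V → U → V, length 2.

2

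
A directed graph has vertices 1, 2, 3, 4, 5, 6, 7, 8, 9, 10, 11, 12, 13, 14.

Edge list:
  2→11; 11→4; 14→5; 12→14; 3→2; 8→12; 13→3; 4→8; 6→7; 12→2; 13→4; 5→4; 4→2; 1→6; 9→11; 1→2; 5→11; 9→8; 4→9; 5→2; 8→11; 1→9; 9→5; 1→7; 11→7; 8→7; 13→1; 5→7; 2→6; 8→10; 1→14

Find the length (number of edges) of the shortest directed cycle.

For each vertex v, BFS finds the shortest path from v back to v.
The shortest such closed walk is 4 → 2 → 11 → 4, length 3.

3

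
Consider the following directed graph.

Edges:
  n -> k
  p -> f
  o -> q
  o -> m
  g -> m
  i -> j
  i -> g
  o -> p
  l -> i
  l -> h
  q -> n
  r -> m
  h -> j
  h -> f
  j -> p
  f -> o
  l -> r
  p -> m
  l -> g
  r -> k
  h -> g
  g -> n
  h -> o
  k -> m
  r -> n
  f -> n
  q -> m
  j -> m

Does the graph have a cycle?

DFS with white/gray/black marking, starting from l:
l gray
  i gray
    j gray
      p gray
        m gray
        m black
        f gray
          n gray
            k gray
              k→m: m black — skip
            k black
          n black
          o gray
            o→p: p is gray → back edge
Back edge found, so a cycle exists: p → f → o → p.

Yes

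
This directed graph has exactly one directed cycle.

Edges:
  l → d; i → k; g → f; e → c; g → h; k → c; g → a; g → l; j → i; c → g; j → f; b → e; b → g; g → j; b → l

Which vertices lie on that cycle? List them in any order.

c, g, i, j, k

DFS with gray/black marking from g:
g gray
  a gray
  a black
  h gray
  h black
  f gray
  f black
  j gray
    j→f: f black — skip
    i gray
      k gray
        c gray
          c→g: g is gray → back edge
Back edge closes the cycle g → j → i → k → c → g; its vertices are {c, g, i, j, k}.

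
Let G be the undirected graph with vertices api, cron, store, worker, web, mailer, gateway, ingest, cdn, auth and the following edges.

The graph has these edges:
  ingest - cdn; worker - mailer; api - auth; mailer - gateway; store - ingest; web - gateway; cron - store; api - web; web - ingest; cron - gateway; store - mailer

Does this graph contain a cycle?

DFS, tracking each vertex's parent; an edge to a visited non-parent vertex closes a cycle.
Start from api:
visit api (parent –)
  visit web (parent api)
    visit gateway (parent web)
      visit cron (parent gateway)
        cron–gateway: parent, skip
        visit store (parent cron)
          visit ingest (parent store)
            ingest–store: parent, skip
            visit cdn (parent ingest)
              cdn–ingest: parent, skip
            ingest–web: web visited and ≠ parent → cycle
Cycle: web – gateway – cron – store – ingest – web.

Yes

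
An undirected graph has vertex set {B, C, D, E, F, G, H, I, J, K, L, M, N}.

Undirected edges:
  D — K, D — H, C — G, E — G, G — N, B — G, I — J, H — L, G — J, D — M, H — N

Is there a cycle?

DFS, tracking each vertex's parent; an edge to a visited non-parent vertex closes a cycle.
Start from F:
visit F (parent –)
visit B (parent –)
  visit G (parent B)
    visit N (parent G)
      visit H (parent N)
        visit D (parent H)
          D–H: parent, skip
          visit K (parent D)
            K–D: parent, skip
          visit M (parent D)
            M–D: parent, skip
        H–N: parent, skip
        visit L (parent H)
          L–H: parent, skip
      N–G: parent, skip
    G–B: parent, skip
    visit C (parent G)
      C–G: parent, skip
    visit E (parent G)
      E–G: parent, skip
    visit J (parent G)
      J–G: parent, skip
      visit I (parent J)
        I–J: parent, skip
No non-parent visited neighbor found — the graph is a forest.

No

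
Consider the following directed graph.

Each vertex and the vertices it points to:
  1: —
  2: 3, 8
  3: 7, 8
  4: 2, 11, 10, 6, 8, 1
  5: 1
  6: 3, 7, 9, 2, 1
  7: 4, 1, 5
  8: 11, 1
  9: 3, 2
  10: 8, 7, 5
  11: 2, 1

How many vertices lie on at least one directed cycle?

A vertex is on a directed cycle iff it belongs to a strongly connected component of size ≥ 2 (or has a self-loop).
The vertices on cycles are {2, 3, 4, 6, 7, 8, 9, 10, 11} — 9 in total.

9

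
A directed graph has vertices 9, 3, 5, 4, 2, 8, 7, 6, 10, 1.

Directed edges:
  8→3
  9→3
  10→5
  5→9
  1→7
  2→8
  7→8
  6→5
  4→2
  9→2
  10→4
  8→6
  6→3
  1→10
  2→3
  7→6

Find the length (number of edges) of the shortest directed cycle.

For each vertex v, BFS finds the shortest path from v back to v.
The shortest such closed walk is 8 → 6 → 5 → 9 → 2 → 8, length 5.

5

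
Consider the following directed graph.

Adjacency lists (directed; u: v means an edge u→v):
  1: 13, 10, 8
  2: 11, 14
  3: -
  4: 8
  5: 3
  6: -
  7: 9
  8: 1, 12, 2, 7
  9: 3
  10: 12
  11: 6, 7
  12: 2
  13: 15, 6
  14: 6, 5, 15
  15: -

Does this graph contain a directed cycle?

DFS with white/gray/black marking, starting from 12:
12 gray
  2 gray
    11 gray
      6 gray
      6 black
      7 gray
        9 gray
          3 gray
          3 black
        9 black
      7 black
    11 black
    14 gray
      14→6: 6 black — skip
      5 gray
        5→3: 3 black — skip
      5 black
      15 gray
      15 black
    14 black
  2 black
12 black
1 gray
  13 gray
    13→15: 15 black — skip
    13→6: 6 black — skip
  13 black
  10 gray
    10→12: 12 black — skip
  10 black
  8 gray
    8→1: 1 is gray → back edge
Back edge found, so a cycle exists: 1 → 8 → 1.

Yes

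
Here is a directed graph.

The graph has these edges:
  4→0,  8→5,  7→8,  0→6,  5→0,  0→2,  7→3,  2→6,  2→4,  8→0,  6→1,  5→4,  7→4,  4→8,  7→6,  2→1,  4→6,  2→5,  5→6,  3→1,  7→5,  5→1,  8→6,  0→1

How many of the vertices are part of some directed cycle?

5

A vertex is on a directed cycle iff it belongs to a strongly connected component of size ≥ 2 (or has a self-loop).
The vertices on cycles are {0, 2, 4, 5, 8} — 5 in total.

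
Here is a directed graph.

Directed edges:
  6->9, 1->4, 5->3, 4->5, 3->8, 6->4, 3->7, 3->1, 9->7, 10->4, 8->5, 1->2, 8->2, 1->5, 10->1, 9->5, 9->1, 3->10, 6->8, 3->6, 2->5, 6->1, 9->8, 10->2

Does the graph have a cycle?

DFS with white/gray/black marking, starting from 6:
6 gray
  9 gray
    5 gray
      3 gray
        7 gray
        7 black
        3→6: 6 is gray → back edge
Back edge found, so a cycle exists: 6 → 9 → 5 → 3 → 6.

Yes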